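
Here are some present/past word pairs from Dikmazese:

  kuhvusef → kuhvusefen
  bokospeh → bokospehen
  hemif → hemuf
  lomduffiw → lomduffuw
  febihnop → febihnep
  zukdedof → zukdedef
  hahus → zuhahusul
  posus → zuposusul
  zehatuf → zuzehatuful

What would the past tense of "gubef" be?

gubefen

kuhvusef and hemif both end in -f yet inflect differently (kuhvusefen, hemuf), so the final letter is not what conditions the rule; the last vowel is.
"gubef" has last vowel 'e'. The stems whose last vowel is 'e' (kuhvusef → kuhvusefen, bokospeh → bokospehen) add -en.
The other patterns: stems whose last vowel is 'i' change the last vowel to 'u'; stems whose last vowel is 'o' change the last vowel to 'e'; stems whose last vowel is 'u' add zu- … -ul around the stem.
So gubef → gubefen.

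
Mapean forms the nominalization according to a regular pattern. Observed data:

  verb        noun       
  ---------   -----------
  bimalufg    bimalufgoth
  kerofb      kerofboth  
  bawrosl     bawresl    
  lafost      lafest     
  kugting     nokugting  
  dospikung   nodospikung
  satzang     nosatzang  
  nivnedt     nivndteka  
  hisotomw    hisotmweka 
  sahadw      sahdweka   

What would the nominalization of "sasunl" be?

"sasunl" has second-to-last letter 'n'. The stems whose second-to-last letter is 'n' (kugting → nokugting, dospikung → nodospikung, satzang → nosatzang) add the prefix no-.
So sasunl → nosasunl.

nosasunl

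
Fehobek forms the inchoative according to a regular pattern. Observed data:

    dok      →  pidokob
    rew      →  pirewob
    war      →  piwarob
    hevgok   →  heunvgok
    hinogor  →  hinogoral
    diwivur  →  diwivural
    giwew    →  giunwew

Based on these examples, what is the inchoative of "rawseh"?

raunwseh

rew and giwew both end in -w yet inflect differently (pirewob, giunwew), so the final letter is not what conditions the rule; the number of vowels is.
"rawseh" has 2 vowels. The stems with 2 vowels (giwew → giunwew, hevgok → heunvgok) insert -un- after the first vowel.
So rawseh → raunwseh.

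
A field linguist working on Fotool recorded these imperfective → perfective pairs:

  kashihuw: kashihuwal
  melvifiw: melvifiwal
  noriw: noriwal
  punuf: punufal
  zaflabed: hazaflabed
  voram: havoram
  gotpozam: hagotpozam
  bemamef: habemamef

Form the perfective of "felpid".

felpidal

punuf and bemamef both end in -f yet inflect differently (punufal, habemamef), so the final letter is not what conditions the rule; the last vowel is.
"felpid" has last vowel 'i'. The stems whose last vowel is 'i' (melvifiw → melvifiwal, noriw → noriwal) add -al.
So felpid → felpidal.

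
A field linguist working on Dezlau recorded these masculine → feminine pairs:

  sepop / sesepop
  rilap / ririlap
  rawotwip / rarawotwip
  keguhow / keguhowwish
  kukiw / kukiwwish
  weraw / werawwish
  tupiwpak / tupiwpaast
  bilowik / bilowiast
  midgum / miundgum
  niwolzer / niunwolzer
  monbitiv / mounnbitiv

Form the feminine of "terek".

"terek" ends in -k. The stems ending in -k (tupiwpak → tupiwpaast, bilowik → bilowiast) drop the final letter and add -ast.
So terek → tereast.

tereast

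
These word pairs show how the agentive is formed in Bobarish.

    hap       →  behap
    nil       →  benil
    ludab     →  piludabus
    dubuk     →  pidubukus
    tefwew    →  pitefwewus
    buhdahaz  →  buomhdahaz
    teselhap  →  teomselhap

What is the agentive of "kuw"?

"kuw" has 1 vowel. The stems with 1 vowel (hap → behap, nil → benil) add the prefix be-.
So kuw → bekuw.

bekuw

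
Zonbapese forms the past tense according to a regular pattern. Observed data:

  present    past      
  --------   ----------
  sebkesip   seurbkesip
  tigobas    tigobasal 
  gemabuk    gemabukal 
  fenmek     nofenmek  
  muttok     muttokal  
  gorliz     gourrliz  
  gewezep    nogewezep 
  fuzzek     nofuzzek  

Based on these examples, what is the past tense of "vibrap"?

vibrapal

"vibrap" has last vowel 'a'. The one such stem in the data (tigobas → tigobasal) adds -al, so the same rule applies.
So vibrap → vibrapal.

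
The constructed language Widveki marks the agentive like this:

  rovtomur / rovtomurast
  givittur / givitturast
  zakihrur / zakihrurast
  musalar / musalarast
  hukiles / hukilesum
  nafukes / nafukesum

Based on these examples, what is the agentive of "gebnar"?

rovtomur and hukiles both have 3 vowels yet inflect differently (rovtomurast, hukilesum), so the number of vowels is not what conditions the rule; the final letter is.
"gebnar" ends in -r. The stems ending in -r (rovtomur → rovtomurast, givittur → givitturast, zakihrur → zakihrurast) add -ast.
So gebnar → gebnarast.

gebnarast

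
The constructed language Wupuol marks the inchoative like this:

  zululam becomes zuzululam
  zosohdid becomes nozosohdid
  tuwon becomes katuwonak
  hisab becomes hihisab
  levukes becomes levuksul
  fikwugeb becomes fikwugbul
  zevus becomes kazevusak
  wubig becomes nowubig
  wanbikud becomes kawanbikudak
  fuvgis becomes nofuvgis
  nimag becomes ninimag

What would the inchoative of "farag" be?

fafarag

wubig and nimag both end in -g yet inflect differently (nowubig, ninimag), so the final letter is not what conditions the rule; the last vowel is.
"farag" has last vowel 'a'. The stems whose last vowel is 'a' (nimag → ninimag, hisab → hihisab, zululam → zuzululam) repeat the first consonant+vowel as a prefix.
The other patterns: stems whose last vowel is 'i' add the prefix no-; stems whose last vowel is 'e' delete the last vowel and add -ul; stems whose last vowel is 'o' or 'u' add ka- … -ak around the stem.
So farag → fafarag.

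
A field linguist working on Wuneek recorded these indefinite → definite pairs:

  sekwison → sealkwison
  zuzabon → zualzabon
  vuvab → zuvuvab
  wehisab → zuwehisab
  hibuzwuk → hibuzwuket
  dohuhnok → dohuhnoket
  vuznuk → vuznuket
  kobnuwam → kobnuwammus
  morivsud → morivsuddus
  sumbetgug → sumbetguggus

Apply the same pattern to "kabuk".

sekwison and dohuhnok both have last vowel 'o' yet inflect differently (sealkwison, dohuhnoket), so the last vowel is not what conditions the rule; the final letter is.
"kabuk" ends in -k. The stems ending in -k (hibuzwuk → hibuzwuket, dohuhnok → dohuhnoket, vuznuk → vuznuket) add -et.
The other patterns: stems ending in -n insert -al- after the first vowel; stems ending in -b add the prefix zu-; stems ending in -d, -g or -m double the final consonant and add -us.
So kabuk → kabuket.

kabuket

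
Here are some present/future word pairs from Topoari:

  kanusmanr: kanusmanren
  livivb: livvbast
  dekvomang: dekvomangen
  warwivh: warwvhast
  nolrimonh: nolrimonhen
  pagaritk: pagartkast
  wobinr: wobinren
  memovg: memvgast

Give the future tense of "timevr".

timvrast

nolrimonh and warwivh both end in -h yet inflect differently (nolrimonhen, warwvhast), so the final letter is not what conditions the rule; the second-to-last letter is.
"timevr" has second-to-last letter 'v'. The stems whose second-to-last letter is 'v' (warwivh → warwvhast, livivb → livvbast, memovg → memvgast) delete the last vowel and add -ast.
The other pattern: stems whose second-to-last letter is 'n' add -en.
So timevr → timvrast.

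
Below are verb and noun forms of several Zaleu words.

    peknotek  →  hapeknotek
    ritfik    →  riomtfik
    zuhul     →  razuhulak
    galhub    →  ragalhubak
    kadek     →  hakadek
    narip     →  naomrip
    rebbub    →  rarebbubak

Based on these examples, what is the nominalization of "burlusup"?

raburlusupak

"burlusup" has last vowel 'u'. The stems whose last vowel is 'u' (galhub → ragalhubak, zuhul → razuhulak, rebbub → rarebbubak) add ra- … -ak around the stem.
The other patterns: stems whose last vowel is 'i' insert -om- after the first vowel; stems whose last vowel is 'e' add the prefix ha-.
So burlusup → raburlusupak.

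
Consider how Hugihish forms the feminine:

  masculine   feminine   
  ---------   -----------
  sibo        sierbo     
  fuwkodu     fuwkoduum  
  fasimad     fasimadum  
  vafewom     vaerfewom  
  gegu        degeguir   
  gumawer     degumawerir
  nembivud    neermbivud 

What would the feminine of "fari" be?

farium

gegu and fuwkodu both end in -u yet inflect differently (degeguir, fuwkoduum), so the final letter is not what conditions the rule; the first letter is.
"fari" begins with f-. The stems beginning with f- (fasimad → fasimadum, fuwkodu → fuwkoduum) add -um.
The other patterns: stems beginning with g- add de- … -ir around the stem; stems beginning with n-, s- or v- insert -er- after the first vowel.
So fari → farium.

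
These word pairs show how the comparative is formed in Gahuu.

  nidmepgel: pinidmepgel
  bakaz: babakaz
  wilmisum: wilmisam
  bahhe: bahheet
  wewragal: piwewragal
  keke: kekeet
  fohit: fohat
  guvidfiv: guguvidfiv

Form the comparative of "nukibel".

"nukibel" ends in -l. The stems ending in -l (wewragal → piwewragal, nidmepgel → pinidmepgel) add the prefix pi-.
The other patterns: stems ending in -e add -et; stems ending in -m or -t change the last vowel to 'a'; stems ending in -v or -z repeat the first consonant+vowel as a prefix.
So nukibel → pinukibel.

pinukibel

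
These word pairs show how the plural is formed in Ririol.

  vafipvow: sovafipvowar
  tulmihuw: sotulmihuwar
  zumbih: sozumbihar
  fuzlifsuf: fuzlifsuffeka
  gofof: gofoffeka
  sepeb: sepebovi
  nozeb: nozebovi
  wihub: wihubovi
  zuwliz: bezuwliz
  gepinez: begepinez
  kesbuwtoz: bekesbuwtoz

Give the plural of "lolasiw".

tulmihuw and fuzlifsuf both have last vowel 'u' yet inflect differently (sotulmihuwar, fuzlifsuffeka), so the last vowel is not what conditions the rule; the final letter is.
"lolasiw" ends in -w. The stems ending in -w (vafipvow → sovafipvowar, tulmihuw → sotulmihuwar) add so- … -ar around the stem.
So lolasiw → sololasiwar.

sololasiwar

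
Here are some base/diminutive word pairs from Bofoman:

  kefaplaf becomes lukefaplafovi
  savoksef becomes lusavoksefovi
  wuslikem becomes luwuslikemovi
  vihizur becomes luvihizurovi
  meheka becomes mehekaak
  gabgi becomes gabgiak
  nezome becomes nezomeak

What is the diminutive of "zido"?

zidoak

kefaplaf and meheka both have last vowel 'a' yet inflect differently (lukefaplafovi, mehekaak), so the last vowel is not what conditions the rule; whether the stem ends in a vowel or a consonant is.
"zido" ends in a vowel. The stems ending in a vowel (meheka → mehekaak, gabgi → gabgiak, nezome → nezomeak) add -ak.
The other pattern: stems ending in a consonant add lu- … -ovi around the stem.
So zido → zidoak.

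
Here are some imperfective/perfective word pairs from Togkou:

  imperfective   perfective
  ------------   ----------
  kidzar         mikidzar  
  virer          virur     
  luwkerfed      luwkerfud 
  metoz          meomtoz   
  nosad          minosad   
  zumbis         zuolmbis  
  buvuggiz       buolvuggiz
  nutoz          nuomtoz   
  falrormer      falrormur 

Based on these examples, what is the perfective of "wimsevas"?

falrormer and kidzar both end in -r yet inflect differently (falrormur, mikidzar), so the final letter is not what conditions the rule; the last vowel is.
"wimsevas" has last vowel 'a'. The stems whose last vowel is 'a' (kidzar → mikidzar, nosad → minosad) add the prefix mi-.
So wimsevas → miwimsevas.

miwimsevas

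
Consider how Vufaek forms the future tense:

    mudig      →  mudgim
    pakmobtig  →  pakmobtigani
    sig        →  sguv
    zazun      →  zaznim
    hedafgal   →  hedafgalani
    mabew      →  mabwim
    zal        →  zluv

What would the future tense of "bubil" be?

bublim

sig and mudig both end in -g yet inflect differently (sguv, mudgim), so the final letter is not what conditions the rule; the number of vowels is.
"bubil" has 2 vowels. The stems with 2 vowels (zazun → zaznim, mudig → mudgim, mabew → mabwim) delete the last vowel and add -im.
The other patterns: stems with 1 vowel delete the last vowel and add -uv; stems with 3 vowels add -ani.
So bubil → bublim.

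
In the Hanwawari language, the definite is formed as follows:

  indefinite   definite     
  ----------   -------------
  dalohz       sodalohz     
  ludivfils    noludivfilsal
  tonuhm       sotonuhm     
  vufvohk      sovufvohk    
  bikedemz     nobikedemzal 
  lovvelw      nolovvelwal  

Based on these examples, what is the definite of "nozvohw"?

"nozvohw" has second-to-last letter 'h'. The stems whose second-to-last letter is 'h' (vufvohk → sovufvohk, tonuhm → sotonuhm, dalohz → sodalohz) add the prefix so-.
The other pattern: stems whose second-to-last letter is 'l' or 'm' add no- … -al around the stem.
So nozvohw → sonozvohw.

sonozvohw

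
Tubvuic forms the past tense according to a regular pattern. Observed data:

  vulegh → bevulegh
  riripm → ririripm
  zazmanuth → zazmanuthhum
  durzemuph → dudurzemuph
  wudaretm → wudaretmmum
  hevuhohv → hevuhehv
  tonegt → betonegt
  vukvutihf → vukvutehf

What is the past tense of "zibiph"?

zizibiph

durzemuph and zazmanuth both end in -h yet inflect differently (dudurzemuph, zazmanuthhum), so the final letter is not what conditions the rule; the second-to-last letter is.
"zibiph" has second-to-last letter 'p'. The stems whose second-to-last letter is 'p' (durzemuph → dudurzemuph, riripm → ririripm) repeat the first consonant+vowel as a prefix.
So zibiph → zizibiph.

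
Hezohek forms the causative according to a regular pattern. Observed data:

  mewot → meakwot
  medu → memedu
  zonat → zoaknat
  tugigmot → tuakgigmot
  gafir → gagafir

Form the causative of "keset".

mewot and medu both begin with m- yet inflect differently (meakwot, memedu), so the first letter is not what conditions the rule; the final letter is.
"keset" ends in -t. The stems ending in -t (mewot → meakwot, tugigmot → tuakgigmot, zonat → zoaknat) insert -ak- after the first vowel.
The other pattern: stems ending in -r or -u repeat the first consonant+vowel as a prefix.
So keset → keakset.

keakset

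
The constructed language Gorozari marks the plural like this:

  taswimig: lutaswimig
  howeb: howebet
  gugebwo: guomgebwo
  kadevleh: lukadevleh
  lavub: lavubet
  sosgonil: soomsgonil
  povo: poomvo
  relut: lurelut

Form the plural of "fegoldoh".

lufegoldoh

"fegoldoh" ends in -h. The one such stem in the data (kadevleh → lukadevleh) adds the prefix lu-, so the same rule applies.
So fegoldoh → lufegoldoh.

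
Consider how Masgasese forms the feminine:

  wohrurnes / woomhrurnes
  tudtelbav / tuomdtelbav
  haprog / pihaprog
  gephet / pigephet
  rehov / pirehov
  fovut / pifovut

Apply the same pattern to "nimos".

tudtelbav and rehov both end in -v yet inflect differently (tuomdtelbav, pirehov), so the final letter is not what conditions the rule; the number of vowels is.
"nimos" has 2 vowels. The stems with 2 vowels (haprog → pihaprog, gephet → pigephet, rehov → pirehov) add the prefix pi-.
The other pattern: stems with 3 vowels insert -om- after the first vowel.
So nimos → pinimos.

pinimos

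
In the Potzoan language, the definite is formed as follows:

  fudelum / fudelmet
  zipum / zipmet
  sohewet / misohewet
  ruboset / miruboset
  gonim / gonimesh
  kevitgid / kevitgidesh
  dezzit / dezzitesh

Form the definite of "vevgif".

fudelum and gonim both end in -m yet inflect differently (fudelmet, gonimesh), so the final letter is not what conditions the rule; the last vowel is.
"vevgif" has last vowel 'i'. The stems whose last vowel is 'i' (gonim → gonimesh, kevitgid → kevitgidesh, dezzit → dezzitesh) add -esh.
So vevgif → vevgifesh.

vevgifesh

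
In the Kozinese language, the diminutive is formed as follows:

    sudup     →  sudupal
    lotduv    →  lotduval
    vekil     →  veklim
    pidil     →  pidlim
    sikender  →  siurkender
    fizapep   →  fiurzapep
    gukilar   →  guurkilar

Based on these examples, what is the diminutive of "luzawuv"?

luzawuval

sudup and fizapep both end in -p yet inflect differently (sudupal, fiurzapep), so the final letter is not what conditions the rule; the last vowel is.
"luzawuv" has last vowel 'u'. The stems whose last vowel is 'u' (sudup → sudupal, lotduv → lotduval) add -al.
The other patterns: stems whose last vowel is 'i' delete the last vowel and add -im; stems whose last vowel is 'a' or 'e' insert -ur- after the first vowel.
So luzawuv → luzawuval.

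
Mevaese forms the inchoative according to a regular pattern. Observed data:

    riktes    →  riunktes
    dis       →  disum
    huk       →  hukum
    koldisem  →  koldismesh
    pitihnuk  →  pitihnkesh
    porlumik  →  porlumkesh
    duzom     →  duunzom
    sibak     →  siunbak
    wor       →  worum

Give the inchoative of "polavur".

huk and sibak both end in -k yet inflect differently (hukum, siunbak), so the final letter is not what conditions the rule; the number of vowels is.
"polavur" has 3 vowels. The stems with 3 vowels (porlumik → porlumkesh, pitihnuk → pitihnkesh, koldisem → koldismesh) delete the last vowel and add -esh.
So polavur → polavresh.

polavresh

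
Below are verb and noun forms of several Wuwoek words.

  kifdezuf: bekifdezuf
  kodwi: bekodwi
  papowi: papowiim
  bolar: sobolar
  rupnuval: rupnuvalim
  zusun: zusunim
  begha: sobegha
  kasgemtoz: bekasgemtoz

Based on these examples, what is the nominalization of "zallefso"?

zallefsoim

"zallefso" begins with z-. The one such stem in the data (zusun → zusunim) adds -im, so the same rule applies.
The other patterns: stems beginning with b- add the prefix so-; stems beginning with k- add the prefix be-.
So zallefso → zallefsoim.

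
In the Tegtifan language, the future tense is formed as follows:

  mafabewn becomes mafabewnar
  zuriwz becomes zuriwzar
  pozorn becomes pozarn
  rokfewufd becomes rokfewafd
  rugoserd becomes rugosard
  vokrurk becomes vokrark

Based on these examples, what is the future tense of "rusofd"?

rusafd

mafabewn and pozorn both end in -n yet inflect differently (mafabewnar, pozarn), so the final letter is not what conditions the rule; the second-to-last letter is.
"rusofd" has second-to-last letter 'f'. The one such stem in the data (rokfewufd → rokfewafd) changes the last vowel to 'a' (as do pozorn, rugoserd), so the same rule applies.
So rusofd → rusafd.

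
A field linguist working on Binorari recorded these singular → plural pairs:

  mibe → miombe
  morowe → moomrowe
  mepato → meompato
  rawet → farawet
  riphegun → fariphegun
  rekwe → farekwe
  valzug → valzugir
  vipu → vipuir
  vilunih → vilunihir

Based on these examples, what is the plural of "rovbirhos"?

mibe and rekwe both end in -e yet inflect differently (miombe, farekwe), so the final letter is not what conditions the rule; the first letter is.
"rovbirhos" begins with r-. The stems beginning with r- (rawet → farawet, riphegun → fariphegun, rekwe → farekwe) add the prefix fa-.
The other patterns: stems beginning with m- insert -om- after the first vowel; stems beginning with v- add -ir.
So rovbirhos → farovbirhos.

farovbirhos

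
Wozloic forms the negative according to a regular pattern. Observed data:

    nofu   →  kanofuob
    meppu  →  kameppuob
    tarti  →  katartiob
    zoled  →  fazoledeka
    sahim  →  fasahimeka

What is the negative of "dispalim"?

tarti and sahim both have last vowel 'i' yet inflect differently (katartiob, fasahimeka), so the last vowel is not what conditions the rule; whether the stem ends in a vowel or a consonant is.
"dispalim" ends in a consonant. The stems ending in a consonant (zoled → fazoledeka, sahim → fasahimeka) add fa- … -eka around the stem.
The other pattern: stems ending in a vowel add ka- … -ob around the stem.
So dispalim → fadispalimeka.

fadispalimeka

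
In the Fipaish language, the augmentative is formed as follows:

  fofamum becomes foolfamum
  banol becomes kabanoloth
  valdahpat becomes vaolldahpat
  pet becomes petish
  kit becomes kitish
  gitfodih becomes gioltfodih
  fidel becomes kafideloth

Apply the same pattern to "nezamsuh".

kit and valdahpat both end in -t yet inflect differently (kitish, vaolldahpat), so the final letter is not what conditions the rule; the number of vowels is.
"nezamsuh" has 3 vowels. The stems with 3 vowels (gitfodih → gioltfodih, valdahpat → vaolldahpat, fofamum → foolfamum) insert -ol- after the first vowel.
The other patterns: stems with 1 vowel add -ish; stems with 2 vowels add ka- … -oth around the stem.
So nezamsuh → neolzamsuh.

neolzamsuh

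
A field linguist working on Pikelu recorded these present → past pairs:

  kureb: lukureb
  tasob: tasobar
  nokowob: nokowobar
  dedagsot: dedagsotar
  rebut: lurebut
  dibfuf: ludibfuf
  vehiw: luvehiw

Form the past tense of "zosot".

tasob and kureb both end in -b yet inflect differently (tasobar, lukureb), so the final letter is not what conditions the rule; the last vowel is.
"zosot" has last vowel 'o'. The stems whose last vowel is 'o' (tasob → tasobar, nokowob → nokowobar, dedagsot → dedagsotar) add -ar.
So zosot → zosotar.

zosotar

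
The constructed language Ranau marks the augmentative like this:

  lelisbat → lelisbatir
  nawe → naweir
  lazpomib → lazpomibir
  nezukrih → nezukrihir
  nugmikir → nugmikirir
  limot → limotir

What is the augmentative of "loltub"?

Every pair shown (lelisbat → lelisbatir, nawe → naweir, lazpomib → lazpomibir, …) follows the same rule: add -ir.
So loltub → loltubir.

loltubir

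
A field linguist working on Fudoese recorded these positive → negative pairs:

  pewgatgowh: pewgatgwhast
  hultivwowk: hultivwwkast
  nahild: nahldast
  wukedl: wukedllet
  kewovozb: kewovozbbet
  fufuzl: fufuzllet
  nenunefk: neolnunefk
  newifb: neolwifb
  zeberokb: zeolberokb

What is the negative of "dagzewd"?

dagzwdast

hultivwowk and nenunefk both end in -k yet inflect differently (hultivwwkast, neolnunefk), so the final letter is not what conditions the rule; the second-to-last letter is.
"dagzewd" has second-to-last letter 'w'. The stems whose second-to-last letter is 'w' (pewgatgowh → pewgatgwhast, hultivwowk → hultivwwkast) delete the last vowel and add -ast.
So dagzewd → dagzwdast.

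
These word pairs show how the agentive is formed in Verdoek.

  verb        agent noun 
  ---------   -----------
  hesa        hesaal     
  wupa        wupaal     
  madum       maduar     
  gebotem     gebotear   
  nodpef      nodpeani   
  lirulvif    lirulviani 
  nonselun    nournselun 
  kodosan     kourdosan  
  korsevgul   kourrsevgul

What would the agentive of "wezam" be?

wezaar

gebotem and nodpef both have last vowel 'e' yet inflect differently (gebotear, nodpeani), so the last vowel is not what conditions the rule; the final letter is.
"wezam" ends in -m. The stems ending in -m (madum → maduar, gebotem → gebotear) drop the final letter and add -ar.
So wezam → wezaar.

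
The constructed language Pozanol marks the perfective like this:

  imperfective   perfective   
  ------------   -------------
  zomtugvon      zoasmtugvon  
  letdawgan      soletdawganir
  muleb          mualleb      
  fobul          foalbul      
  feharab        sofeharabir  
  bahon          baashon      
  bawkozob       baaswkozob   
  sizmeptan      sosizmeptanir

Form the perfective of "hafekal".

sohafekalir

zomtugvon and letdawgan both end in -n yet inflect differently (zoasmtugvon, soletdawganir), so the final letter is not what conditions the rule; the last vowel is.
"hafekal" has last vowel 'a'. The stems whose last vowel is 'a' (letdawgan → soletdawganir, sizmeptan → sosizmeptanir, feharab → sofeharabir) add so- … -ir around the stem.
The other patterns: stems whose last vowel is 'o' insert -as- after the first vowel; stems whose last vowel is 'e' or 'u' insert -al- after the first vowel.
So hafekal → sohafekalir.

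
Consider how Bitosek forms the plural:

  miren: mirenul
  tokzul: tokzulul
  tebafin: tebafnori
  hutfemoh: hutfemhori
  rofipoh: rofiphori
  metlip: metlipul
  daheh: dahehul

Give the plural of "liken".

likenul

hutfemoh and daheh both end in -h yet inflect differently (hutfemhori, dahehul), so the final letter is not what conditions the rule; the number of vowels is.
"liken" has 2 vowels. The stems with 2 vowels (daheh → dahehul, metlip → metlipul, miren → mirenul) add -ul.
The other pattern: stems with 3 vowels delete the last vowel and add -ori.
So liken → likenul.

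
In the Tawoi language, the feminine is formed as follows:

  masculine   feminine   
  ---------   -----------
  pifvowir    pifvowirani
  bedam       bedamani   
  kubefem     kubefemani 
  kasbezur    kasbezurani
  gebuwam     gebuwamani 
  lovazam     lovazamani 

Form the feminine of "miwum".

miwumani

Every pair shown (pifvowir → pifvowirani, bedam → bedamani, kubefem → kubefemani, …) follows the same rule: add -ani.
So miwum → miwumani.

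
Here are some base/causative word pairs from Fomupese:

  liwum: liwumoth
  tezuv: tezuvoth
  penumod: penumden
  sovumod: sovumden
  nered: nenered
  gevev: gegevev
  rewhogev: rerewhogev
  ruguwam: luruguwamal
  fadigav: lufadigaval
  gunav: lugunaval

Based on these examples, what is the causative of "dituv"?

"dituv" has last vowel 'u'. The stems whose last vowel is 'u' (liwum → liwumoth, tezuv → tezuvoth) add -oth.
The other patterns: stems whose last vowel is 'o' delete the last vowel and add -en; stems whose last vowel is 'e' repeat the first consonant+vowel as a prefix; stems whose last vowel is 'a' add lu- … -al around the stem.
So dituv → dituvoth.

dituvoth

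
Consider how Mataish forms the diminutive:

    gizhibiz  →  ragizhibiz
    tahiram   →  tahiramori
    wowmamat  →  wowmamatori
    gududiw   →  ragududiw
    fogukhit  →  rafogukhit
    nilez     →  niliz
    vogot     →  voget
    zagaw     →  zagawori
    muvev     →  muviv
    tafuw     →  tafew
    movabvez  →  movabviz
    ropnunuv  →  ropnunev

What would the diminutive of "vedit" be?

wowmamat and vogot both end in -t yet inflect differently (wowmamatori, voget), so the final letter is not what conditions the rule; the last vowel is.
"vedit" has last vowel 'i'. The stems whose last vowel is 'i' (fogukhit → rafogukhit, gizhibiz → ragizhibiz, gududiw → ragududiw) add the prefix ra-.
So vedit → ravedit.

ravedit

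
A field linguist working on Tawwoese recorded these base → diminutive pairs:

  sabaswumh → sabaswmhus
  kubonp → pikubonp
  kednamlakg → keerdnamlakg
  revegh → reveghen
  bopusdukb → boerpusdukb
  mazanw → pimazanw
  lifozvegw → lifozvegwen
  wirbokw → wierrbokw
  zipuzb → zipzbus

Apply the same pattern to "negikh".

neergikh

wirbokw and mazanw both end in -w yet inflect differently (wierrbokw, pimazanw), so the final letter is not what conditions the rule; the second-to-last letter is.
"negikh" has second-to-last letter 'k'. The stems whose second-to-last letter is 'k' (kednamlakg → keerdnamlakg, wirbokw → wierrbokw, bopusdukb → boerpusdukb) insert -er- after the first vowel.
The other patterns: stems whose second-to-last letter is 'n' add the prefix pi-; stems whose second-to-last letter is 'g' add -en; stems whose second-to-last letter is 'm' or 'z' delete the last vowel and add -us.
So negikh → neergikh.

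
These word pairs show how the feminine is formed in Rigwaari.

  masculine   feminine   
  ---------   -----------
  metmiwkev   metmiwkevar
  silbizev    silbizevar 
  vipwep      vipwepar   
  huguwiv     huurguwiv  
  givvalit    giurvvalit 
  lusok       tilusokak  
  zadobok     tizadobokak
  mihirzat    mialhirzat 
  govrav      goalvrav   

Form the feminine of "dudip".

duurdip

metmiwkev and huguwiv both end in -v yet inflect differently (metmiwkevar, huurguwiv), so the final letter is not what conditions the rule; the last vowel is.
"dudip" has last vowel 'i'. The stems whose last vowel is 'i' (huguwiv → huurguwiv, givvalit → giurvvalit) insert -ur- after the first vowel.
So dudip → duurdip.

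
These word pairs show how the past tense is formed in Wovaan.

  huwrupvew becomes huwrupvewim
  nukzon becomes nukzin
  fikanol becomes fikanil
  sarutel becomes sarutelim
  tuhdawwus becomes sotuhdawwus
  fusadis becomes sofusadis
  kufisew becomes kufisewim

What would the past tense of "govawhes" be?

govawhesim

"govawhes" has last vowel 'e'. The stems whose last vowel is 'e' (huwrupvew → huwrupvewim, sarutel → sarutelim, kufisew → kufisewim) add -im.
The other patterns: stems whose last vowel is 'o' change the last vowel to 'i'; stems whose last vowel is 'i' or 'u' add the prefix so-.
So govawhes → govawhesim.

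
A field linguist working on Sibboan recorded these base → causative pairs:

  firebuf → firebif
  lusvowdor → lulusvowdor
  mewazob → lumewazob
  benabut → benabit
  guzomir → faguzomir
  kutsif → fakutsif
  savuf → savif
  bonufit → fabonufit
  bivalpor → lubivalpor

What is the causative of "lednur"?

guzomir and lusvowdor both end in -r yet inflect differently (faguzomir, lulusvowdor), so the final letter is not what conditions the rule; the last vowel is.
"lednur" has last vowel 'u'. The stems whose last vowel is 'u' (savuf → savif, benabut → benabit, firebuf → firebif) change the last vowel to 'i'.
The other patterns: stems whose last vowel is 'i' add the prefix fa-; stems whose last vowel is 'o' add the prefix lu-.
So lednur → lednir.

lednir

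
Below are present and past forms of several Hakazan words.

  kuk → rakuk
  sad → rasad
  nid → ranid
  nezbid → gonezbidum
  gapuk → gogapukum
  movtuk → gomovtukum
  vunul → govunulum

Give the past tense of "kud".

sad and nezbid both end in -d yet inflect differently (rasad, gonezbidum), so the final letter is not what conditions the rule; the number of vowels is.
"kud" has 1 vowel. The stems with 1 vowel (kuk → rakuk, sad → rasad, nid → ranid) add the prefix ra-.
The other pattern: stems with 2 vowels add go- … -um around the stem.
So kud → rakud.

rakud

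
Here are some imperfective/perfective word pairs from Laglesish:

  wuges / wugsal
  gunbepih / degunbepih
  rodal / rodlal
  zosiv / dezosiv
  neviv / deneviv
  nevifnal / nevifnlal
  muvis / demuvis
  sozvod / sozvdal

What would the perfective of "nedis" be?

denedis

muvis and wuges both end in -s yet inflect differently (demuvis, wugsal), so the final letter is not what conditions the rule; the last vowel is.
"nedis" has last vowel 'i'. The stems whose last vowel is 'i' (gunbepih → degunbepih, zosiv → dezosiv, muvis → demuvis) add the prefix de-.
So nedis → denedis.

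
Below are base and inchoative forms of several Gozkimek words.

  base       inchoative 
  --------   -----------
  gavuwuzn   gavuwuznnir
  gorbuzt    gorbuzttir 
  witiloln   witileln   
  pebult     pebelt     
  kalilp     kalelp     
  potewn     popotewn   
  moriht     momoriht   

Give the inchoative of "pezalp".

pezelp

gavuwuzn and witiloln both end in -n yet inflect differently (gavuwuznnir, witileln), so the final letter is not what conditions the rule; the second-to-last letter is.
"pezalp" has second-to-last letter 'l'. The stems whose second-to-last letter is 'l' (witiloln → witileln, pebult → pebelt, kalilp → kalelp) change the last vowel to 'e'.
So pezalp → pezelp.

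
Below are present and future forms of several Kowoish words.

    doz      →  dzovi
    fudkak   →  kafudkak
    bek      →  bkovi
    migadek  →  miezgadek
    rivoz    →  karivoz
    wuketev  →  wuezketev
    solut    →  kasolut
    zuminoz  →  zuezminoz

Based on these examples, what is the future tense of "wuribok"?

wuezribok

"wuribok" has 3 vowels. The stems with 3 vowels (migadek → miezgadek, zuminoz → zuezminoz, wuketev → wuezketev) insert -ez- after the first vowel.
The other patterns: stems with 1 vowel delete the last vowel and add -ovi; stems with 2 vowels add the prefix ka-.
So wuribok → wuezribok.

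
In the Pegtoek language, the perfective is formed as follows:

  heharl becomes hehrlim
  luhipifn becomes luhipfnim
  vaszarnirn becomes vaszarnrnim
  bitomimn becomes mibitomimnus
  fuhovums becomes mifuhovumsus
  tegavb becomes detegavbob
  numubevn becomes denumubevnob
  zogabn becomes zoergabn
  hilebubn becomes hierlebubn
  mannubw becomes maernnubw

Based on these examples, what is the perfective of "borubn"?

boerrubn

luhipifn and bitomimn both end in -n yet inflect differently (luhipfnim, mibitomimnus), so the final letter is not what conditions the rule; the second-to-last letter is.
"borubn" has second-to-last letter 'b'. The stems whose second-to-last letter is 'b' (zogabn → zoergabn, hilebubn → hierlebubn, mannubw → maernnubw) insert -er- after the first vowel.
So borubn → boerrubn.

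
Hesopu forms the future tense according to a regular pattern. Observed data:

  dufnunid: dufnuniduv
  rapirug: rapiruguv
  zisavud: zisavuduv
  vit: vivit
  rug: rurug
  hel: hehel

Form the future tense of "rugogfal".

rapirug and rug both end in -g yet inflect differently (rapiruguv, rurug), so the final letter is not what conditions the rule; the number of vowels is.
"rugogfal" has 3 vowels. The stems with 3 vowels (dufnunid → dufnuniduv, rapirug → rapiruguv, zisavud → zisavuduv) add -uv.
The other pattern: stems with 1 vowel repeat the first consonant+vowel as a prefix.
So rugogfal → rugogfaluv.

rugogfaluv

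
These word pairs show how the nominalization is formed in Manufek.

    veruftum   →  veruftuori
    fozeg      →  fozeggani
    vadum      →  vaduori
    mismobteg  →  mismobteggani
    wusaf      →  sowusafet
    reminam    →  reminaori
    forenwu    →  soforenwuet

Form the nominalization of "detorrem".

detorreori

veruftum and forenwu both have last vowel 'u' yet inflect differently (veruftuori, soforenwuet), so the last vowel is not what conditions the rule; the final letter is.
"detorrem" ends in -m. The stems ending in -m (reminam → reminaori, veruftum → veruftuori, vadum → vaduori) drop the final letter and add -ori.
The other patterns: stems ending in -g double the final consonant and add -ani; stems ending in -f or -u add so- … -et around the stem.
So detorrem → detorreori.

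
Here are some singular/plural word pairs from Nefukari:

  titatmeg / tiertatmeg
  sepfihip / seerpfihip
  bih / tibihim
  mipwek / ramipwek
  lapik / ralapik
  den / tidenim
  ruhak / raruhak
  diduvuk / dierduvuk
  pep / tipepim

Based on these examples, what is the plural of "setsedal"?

pep and sepfihip both end in -p yet inflect differently (tipepim, seerpfihip), so the final letter is not what conditions the rule; the number of vowels is.
"setsedal" has 3 vowels. The stems with 3 vowels (titatmeg → tiertatmeg, sepfihip → seerpfihip, diduvuk → dierduvuk) insert -er- after the first vowel.
The other patterns: stems with 1 vowel add ti- … -im around the stem; stems with 2 vowels add the prefix ra-.
So setsedal → seertsedal.

seertsedal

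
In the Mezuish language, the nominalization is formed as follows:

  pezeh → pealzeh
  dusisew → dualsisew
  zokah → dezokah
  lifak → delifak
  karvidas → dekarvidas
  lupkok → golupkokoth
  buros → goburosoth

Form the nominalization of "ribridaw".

deribridaw

pezeh and zokah both end in -h yet inflect differently (pealzeh, dezokah), so the final letter is not what conditions the rule; the last vowel is.
"ribridaw" has last vowel 'a'. The stems whose last vowel is 'a' (zokah → dezokah, lifak → delifak, karvidas → dekarvidas) add the prefix de-.
The other patterns: stems whose last vowel is 'e' insert -al- after the first vowel; stems whose last vowel is 'o' add go- … -oth around the stem.
So ribridaw → deribridaw.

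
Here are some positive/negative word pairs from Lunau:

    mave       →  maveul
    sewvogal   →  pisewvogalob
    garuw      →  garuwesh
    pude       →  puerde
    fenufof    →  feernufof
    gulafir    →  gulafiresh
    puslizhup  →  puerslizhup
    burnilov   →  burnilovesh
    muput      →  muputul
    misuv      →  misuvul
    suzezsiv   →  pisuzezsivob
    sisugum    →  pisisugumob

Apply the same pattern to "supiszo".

suzezsiv and misuv both end in -v yet inflect differently (pisuzezsivob, misuvul), so the final letter is not what conditions the rule; the first letter is.
"supiszo" begins with s-. The stems beginning with s- (sisugum → pisisugumob, sewvogal → pisewvogalob, suzezsiv → pisuzezsivob) add pi- … -ob around the stem.
So supiszo → pisupiszoob.

pisupiszoob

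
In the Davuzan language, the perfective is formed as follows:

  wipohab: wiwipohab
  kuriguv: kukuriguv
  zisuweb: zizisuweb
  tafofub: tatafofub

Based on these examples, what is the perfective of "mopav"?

momopav

Every pair shown (wipohab → wiwipohab, kuriguv → kukuriguv, zisuweb → zizisuweb, …) follows the same rule: repeat the first consonant+vowel as a prefix.
So mopav → momopav.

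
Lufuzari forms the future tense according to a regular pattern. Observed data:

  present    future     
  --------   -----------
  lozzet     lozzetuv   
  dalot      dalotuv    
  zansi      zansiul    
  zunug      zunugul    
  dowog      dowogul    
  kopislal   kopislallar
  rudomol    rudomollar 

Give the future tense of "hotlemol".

hotlemollar

dalot and dowog both have last vowel 'o' yet inflect differently (dalotuv, dowogul), so the last vowel is not what conditions the rule; the final letter is.
"hotlemol" ends in -l. The stems ending in -l (kopislal → kopislallar, rudomol → rudomollar) double the final consonant and add -ar.
So hotlemol → hotlemollar.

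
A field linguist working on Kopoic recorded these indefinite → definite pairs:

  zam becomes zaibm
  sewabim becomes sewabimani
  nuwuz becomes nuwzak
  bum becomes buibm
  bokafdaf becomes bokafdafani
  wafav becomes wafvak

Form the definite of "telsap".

telspak

"telsap" has 2 vowels. The stems with 2 vowels (nuwuz → nuwzak, wafav → wafvak) delete the last vowel and add -ak.
So telsap → telspak.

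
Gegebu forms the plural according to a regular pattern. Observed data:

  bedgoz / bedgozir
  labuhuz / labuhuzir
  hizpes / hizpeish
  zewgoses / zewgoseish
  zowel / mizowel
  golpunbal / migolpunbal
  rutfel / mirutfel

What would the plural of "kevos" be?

kevoish

hizpes and zowel both have last vowel 'e' yet inflect differently (hizpeish, mizowel), so the last vowel is not what conditions the rule; the final letter is.
"kevos" ends in -s. The stems ending in -s (hizpes → hizpeish, zewgoses → zewgoseish) drop the final letter and add -ish.
So kevos → kevoish.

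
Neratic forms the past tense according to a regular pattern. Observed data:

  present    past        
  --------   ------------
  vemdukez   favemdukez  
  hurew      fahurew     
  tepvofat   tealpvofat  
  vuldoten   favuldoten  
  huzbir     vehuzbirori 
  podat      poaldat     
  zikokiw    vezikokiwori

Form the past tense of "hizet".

hurew and zikokiw both end in -w yet inflect differently (fahurew, vezikokiwori), so the final letter is not what conditions the rule; the last vowel is.
"hizet" has last vowel 'e'. The stems whose last vowel is 'e' (vemdukez → favemdukez, hurew → fahurew, vuldoten → favuldoten) add the prefix fa-.
So hizet → fahizet.

fahizet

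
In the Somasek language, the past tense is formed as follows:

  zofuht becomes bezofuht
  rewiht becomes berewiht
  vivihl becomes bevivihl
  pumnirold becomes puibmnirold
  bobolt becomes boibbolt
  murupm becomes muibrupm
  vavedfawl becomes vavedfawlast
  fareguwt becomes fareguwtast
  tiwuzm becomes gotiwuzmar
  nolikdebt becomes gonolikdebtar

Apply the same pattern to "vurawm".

vurawmast

zofuht and bobolt both end in -t yet inflect differently (bezofuht, boibbolt), so the final letter is not what conditions the rule; the second-to-last letter is.
"vurawm" has second-to-last letter 'w'. The stems whose second-to-last letter is 'w' (vavedfawl → vavedfawlast, fareguwt → fareguwtast) add -ast.
The other patterns: stems whose second-to-last letter is 'h' add the prefix be-; stems whose second-to-last letter is 'l' or 'p' insert -ib- after the first vowel; stems whose second-to-last letter is 'b' or 'z' add go- … -ar around the stem.
So vurawm → vurawmast.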